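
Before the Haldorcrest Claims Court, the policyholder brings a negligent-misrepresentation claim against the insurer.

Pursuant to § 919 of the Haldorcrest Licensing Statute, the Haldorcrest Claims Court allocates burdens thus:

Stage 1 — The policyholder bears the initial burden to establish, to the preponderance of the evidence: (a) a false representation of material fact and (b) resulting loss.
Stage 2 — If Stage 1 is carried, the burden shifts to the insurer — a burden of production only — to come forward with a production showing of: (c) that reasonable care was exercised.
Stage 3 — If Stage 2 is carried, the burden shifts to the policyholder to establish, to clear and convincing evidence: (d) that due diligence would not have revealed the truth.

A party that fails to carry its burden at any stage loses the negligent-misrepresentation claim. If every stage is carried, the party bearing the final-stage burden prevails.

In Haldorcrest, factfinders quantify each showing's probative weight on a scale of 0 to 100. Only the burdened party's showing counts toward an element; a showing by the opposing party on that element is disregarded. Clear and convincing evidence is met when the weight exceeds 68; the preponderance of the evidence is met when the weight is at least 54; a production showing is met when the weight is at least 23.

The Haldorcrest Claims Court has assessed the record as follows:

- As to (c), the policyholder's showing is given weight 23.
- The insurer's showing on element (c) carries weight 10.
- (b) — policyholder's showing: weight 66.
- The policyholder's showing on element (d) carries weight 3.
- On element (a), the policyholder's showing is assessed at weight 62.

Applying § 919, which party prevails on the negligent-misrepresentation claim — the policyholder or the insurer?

policyholder

Stage 1 (policyholder, the preponderance of the evidence, weight is at least 54): (a) 62 ≥ 54 — meets; (b) 66 ≥ 54 — meets.
  All elements met. The burden passes to the insurer.
Stage 2 (insurer, a production showing, weight is at least 23): (c) 10 (policyholder's 23 disregarded) < 23 — fails.
  Stage 2 not carried; the insurer fails its burden.
So the policyholder prevails.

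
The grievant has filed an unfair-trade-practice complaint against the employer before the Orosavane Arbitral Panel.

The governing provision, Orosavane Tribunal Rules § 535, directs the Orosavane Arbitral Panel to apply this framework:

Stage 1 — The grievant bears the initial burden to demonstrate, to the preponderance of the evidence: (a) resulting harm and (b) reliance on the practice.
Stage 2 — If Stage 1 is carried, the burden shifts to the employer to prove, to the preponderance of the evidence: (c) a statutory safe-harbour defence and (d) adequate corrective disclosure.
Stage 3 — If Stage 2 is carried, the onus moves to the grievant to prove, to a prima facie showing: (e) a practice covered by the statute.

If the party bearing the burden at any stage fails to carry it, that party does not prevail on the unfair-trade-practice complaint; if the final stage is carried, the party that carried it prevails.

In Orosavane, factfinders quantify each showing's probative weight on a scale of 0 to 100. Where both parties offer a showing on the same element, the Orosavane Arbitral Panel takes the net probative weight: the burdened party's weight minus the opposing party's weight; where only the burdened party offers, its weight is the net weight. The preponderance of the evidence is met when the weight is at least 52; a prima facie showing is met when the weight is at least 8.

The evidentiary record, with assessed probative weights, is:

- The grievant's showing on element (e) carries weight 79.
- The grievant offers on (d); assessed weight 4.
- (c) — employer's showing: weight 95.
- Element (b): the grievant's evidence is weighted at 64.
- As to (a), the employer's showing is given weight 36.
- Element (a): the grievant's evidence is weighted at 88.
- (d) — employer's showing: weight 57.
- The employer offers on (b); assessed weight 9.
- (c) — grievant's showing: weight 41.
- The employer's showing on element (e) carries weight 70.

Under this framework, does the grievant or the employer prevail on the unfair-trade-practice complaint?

Stage 1 (grievant, the preponderance of the evidence, weight is at least 52): (a) net 88−36=52 ≥ 52 — meets; (b) net 64−9=55 ≥ 52 — meets.
  Stage 1 is satisfied; the onus moves to the employer.
Stage 2 (employer, the preponderance of the evidence, weight is at least 52): (c) net 95−41=54 ≥ 52 — meets; (d) net 57−4=53 ≥ 52 — meets.
  Stage 2 carried; the burden shifts to the grievant.
Stage 3 (grievant, a prima facie showing, weight is at least 8): (e) net 79−70=9 ≥ 8 — meets.
  Stage 3 carried; the final stage is satisfied.
Every stage carried; the grievant prevails.

grievant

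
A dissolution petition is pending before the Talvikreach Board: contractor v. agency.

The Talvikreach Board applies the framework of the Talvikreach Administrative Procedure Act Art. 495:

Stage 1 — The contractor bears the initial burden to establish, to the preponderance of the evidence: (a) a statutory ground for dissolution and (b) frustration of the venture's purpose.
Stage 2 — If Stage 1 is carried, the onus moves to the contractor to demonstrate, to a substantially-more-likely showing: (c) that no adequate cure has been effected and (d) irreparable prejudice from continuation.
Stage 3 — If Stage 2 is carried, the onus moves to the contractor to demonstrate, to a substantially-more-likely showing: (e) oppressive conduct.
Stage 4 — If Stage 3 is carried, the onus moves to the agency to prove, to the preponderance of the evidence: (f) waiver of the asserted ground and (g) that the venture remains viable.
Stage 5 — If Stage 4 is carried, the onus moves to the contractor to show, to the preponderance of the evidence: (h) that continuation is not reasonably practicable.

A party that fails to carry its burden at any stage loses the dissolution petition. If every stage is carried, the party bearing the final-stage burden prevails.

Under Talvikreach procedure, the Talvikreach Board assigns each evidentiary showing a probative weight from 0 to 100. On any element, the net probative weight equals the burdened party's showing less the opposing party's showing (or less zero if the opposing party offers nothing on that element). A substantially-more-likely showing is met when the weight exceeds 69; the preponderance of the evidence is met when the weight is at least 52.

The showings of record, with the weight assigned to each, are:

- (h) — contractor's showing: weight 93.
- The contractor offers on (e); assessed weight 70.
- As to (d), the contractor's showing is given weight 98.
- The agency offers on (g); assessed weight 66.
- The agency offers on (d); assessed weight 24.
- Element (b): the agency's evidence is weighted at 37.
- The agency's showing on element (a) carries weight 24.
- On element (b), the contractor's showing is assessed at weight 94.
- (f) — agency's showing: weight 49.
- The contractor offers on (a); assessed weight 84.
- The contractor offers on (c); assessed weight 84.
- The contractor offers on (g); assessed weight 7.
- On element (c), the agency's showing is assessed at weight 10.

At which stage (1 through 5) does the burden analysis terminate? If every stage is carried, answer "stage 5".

Stage 1 (contractor, the preponderance of the evidence, weight is at least 52): (a) net 84−24=60 ≥ 52 — meets; (b) net 94−37=57 ≥ 52 — meets.
  Stage 1 carried; the burden remains with the contractor.
Stage 2 (contractor, a substantially-more-likely showing, weight exceeds 69): (c) net 84−10=74 > 69 — meets; (d) net 98−24=74 > 69 — meets.
  All elements met. The contractor retains the burden for Stage 3.
Stage 3 (contractor, a substantially-more-likely showing, weight exceeds 69): (e) 70 > 69 — meets.
  Stage 3 is satisfied; the onus moves to the agency.
Stage 4 (agency, the preponderance of the evidence, weight is at least 52): (f) 49 < 52 — fails; (g) net 66−7=59 ≥ 52 — meets.
  Not every element is met, so the agency fails to carry Stage 4.
So the contractor prevails.

stage 4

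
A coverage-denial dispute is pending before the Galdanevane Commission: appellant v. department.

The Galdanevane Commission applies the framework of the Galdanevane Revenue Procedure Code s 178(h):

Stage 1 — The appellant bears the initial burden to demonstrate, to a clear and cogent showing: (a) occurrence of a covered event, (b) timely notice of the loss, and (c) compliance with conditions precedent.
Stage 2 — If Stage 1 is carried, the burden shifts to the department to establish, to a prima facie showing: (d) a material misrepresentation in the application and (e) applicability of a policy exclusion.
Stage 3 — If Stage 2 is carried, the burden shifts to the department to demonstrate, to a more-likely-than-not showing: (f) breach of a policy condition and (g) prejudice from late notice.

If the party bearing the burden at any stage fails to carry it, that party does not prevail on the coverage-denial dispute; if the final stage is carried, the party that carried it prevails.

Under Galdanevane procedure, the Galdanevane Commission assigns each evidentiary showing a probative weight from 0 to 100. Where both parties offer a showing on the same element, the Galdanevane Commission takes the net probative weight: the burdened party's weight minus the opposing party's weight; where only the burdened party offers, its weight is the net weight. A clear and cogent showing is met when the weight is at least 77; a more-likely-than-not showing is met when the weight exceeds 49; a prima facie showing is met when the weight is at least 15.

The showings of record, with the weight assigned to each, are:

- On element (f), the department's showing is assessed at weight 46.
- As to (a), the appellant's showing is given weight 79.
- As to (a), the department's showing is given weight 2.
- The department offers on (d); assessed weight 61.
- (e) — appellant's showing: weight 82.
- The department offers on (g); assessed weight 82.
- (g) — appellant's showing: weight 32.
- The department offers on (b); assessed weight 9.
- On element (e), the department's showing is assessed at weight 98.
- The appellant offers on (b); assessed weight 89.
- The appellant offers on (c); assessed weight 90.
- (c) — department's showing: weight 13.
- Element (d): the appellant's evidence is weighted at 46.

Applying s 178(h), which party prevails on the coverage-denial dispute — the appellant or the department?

appellant

Stage 1 (appellant, a clear and cogent showing, weight is at least 77): (a) net 79−2=77 ≥ 77 — meets; (b) net 89−9=80 ≥ 77 — meets; (c) net 90−13=77 ≥ 77 — meets.
  All elements met. The burden passes to the department.
Stage 2 (department, a prima facie showing, weight is at least 15): (d) net 61−46=15 ≥ 15 — meets; (e) net 98−82=16 ≥ 15 — meets.
  All elements met. The department retains the burden for Stage 3.
Stage 3 (department, a more-likely-than-not showing, weight exceeds 49): (f) 46 ≤ 49 — fails; (g) net 82−32=50 > 49 — meets.
  Not every element is met, so the department fails to carry Stage 3.
So the appellant prevails.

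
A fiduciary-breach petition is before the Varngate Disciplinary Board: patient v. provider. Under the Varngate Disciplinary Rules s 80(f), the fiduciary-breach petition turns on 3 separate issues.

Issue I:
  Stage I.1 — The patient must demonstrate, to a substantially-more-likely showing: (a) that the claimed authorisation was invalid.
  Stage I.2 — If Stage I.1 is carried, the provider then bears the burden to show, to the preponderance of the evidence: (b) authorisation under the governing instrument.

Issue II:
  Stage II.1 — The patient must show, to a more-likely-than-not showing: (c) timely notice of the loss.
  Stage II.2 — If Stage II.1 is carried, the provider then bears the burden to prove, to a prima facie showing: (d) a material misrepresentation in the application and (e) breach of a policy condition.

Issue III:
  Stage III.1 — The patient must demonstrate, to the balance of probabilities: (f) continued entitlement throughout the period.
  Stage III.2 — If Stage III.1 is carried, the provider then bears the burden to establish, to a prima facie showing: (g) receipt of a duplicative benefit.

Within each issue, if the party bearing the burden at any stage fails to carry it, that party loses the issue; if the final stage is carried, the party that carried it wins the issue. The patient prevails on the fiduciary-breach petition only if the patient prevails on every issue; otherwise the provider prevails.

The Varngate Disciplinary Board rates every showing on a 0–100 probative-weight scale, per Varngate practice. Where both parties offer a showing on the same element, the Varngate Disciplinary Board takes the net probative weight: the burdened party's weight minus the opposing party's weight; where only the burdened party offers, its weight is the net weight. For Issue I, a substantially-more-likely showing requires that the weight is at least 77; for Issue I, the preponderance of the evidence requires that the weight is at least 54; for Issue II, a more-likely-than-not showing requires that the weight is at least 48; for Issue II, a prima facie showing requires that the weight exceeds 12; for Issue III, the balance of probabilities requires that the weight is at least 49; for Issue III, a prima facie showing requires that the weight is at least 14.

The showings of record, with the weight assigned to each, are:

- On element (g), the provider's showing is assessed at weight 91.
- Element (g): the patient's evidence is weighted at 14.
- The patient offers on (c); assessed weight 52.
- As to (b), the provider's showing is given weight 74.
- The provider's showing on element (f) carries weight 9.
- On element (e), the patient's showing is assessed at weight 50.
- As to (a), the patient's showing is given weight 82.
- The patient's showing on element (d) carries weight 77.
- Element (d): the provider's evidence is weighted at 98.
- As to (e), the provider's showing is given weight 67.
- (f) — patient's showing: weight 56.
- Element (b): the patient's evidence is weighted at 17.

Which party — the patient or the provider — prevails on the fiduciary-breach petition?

provider

— Issue I —
At Stage I.1 the patient must meet a substantially-more-likely showing (weight is at least 77): on (a) the weight is 82, which does reach 77, so (a) meets the standard.
  Stage I.1 is satisfied; the onus moves to the provider.
At Stage I.2 the provider must meet the preponderance of the evidence (weight is at least 54): on (b) the weight is 74 less the opposing 17 gives net 57, ≥ 54, so (b) meets the standard.
  The provider carries the last stage.
All stages carried — the provider prevails on this issue.
— Issue II —
Stage II.1 (patient, a more-likely-than-not showing, weight is at least 48): (c) 52 ≥ 48 — meets.
  All elements met. The burden passes to the provider.
Stage II.2 (provider, a prima facie showing, weight exceeds 12): (d) net 98−77=21 > 12 — meets; (e) net 67−50=17 > 12 — meets.
  All elements met at the final stage.
With every stage satisfied, the provider prevails on this issue.
— Issue III —
Stage III.1 (patient, the balance of probabilities, weight is at least 49): (f) net 56−9=47 < 49 — fails.
  Not every element is met, so the patient fails to carry Stage III.1.
The provider prevails on this issue.
Per-issue: Issue I → provider; Issue II → provider; Issue III → provider. The patient must prevail on every issue; overall, the provider prevails.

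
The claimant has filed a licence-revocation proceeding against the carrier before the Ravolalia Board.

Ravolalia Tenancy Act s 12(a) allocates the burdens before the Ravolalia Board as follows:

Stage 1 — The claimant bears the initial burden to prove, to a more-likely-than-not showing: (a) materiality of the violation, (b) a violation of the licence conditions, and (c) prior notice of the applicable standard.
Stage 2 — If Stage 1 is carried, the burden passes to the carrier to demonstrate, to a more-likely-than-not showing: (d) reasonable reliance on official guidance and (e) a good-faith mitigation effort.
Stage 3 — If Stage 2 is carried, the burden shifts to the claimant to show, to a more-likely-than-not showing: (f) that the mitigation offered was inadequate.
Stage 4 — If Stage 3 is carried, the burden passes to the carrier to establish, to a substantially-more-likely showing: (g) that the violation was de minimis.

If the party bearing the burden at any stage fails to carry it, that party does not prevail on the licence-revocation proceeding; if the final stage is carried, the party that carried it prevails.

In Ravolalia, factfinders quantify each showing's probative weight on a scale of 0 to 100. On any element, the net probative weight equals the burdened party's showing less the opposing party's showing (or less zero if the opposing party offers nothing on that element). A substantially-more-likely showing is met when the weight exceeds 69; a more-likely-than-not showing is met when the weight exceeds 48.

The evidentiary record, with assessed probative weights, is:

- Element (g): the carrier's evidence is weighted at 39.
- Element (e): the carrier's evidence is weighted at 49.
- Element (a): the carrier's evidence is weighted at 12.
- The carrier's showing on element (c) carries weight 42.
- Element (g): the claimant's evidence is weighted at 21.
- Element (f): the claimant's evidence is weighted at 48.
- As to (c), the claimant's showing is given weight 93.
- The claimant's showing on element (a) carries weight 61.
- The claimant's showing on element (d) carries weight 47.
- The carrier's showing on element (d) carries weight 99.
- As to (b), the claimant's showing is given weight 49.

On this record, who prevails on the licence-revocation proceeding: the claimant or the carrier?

carrier

Stage 1 (claimant, a more-likely-than-not showing, weight exceeds 48): (a) net 61−12=49 > 48 — meets; (b) 49 > 48 — meets; (c) net 93−42=51 > 48 — meets.
  Stage 1 is satisfied; the onus moves to the carrier.
Stage 2 (carrier, a more-likely-than-not showing, weight exceeds 48): (d) net 99−47=52 > 48 — meets; (e) 49 > 48 — meets.
  All elements met. The burden passes to the claimant.
Stage 3 (claimant, a more-likely-than-not showing, weight exceeds 48): (f) 48 ≤ 48 — fails.
  Stage 3 not carried; the claimant fails its burden.
The analysis ends at Stage 3; the carrier prevails.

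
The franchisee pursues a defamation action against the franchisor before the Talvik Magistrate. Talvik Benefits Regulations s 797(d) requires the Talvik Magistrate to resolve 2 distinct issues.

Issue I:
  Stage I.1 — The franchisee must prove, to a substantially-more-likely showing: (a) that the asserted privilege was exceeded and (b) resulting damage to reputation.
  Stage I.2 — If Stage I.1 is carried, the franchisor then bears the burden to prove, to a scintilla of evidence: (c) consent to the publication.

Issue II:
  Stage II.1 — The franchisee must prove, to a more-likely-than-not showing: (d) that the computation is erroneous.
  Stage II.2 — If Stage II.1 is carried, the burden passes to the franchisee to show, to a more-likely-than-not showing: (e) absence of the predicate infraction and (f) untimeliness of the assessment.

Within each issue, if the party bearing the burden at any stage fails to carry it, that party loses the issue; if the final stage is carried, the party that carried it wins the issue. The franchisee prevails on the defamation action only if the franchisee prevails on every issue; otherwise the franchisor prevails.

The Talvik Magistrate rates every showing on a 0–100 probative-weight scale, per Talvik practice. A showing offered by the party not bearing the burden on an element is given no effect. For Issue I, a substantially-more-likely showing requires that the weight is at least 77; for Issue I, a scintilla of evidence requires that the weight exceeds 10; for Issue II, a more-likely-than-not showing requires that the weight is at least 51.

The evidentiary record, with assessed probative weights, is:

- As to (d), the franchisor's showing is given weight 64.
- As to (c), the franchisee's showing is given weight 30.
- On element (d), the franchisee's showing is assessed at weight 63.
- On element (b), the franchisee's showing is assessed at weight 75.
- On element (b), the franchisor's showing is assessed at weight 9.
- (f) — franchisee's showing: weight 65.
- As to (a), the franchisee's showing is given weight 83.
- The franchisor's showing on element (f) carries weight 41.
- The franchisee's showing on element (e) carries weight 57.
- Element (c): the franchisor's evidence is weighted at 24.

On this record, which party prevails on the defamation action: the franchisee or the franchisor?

franchisor

— Issue I —
Stage I.1 — burden on franchisee; standard: a substantially-more-likely showing (weight is at least 77).
    (a): 83 ≥ 77 [met]
    (b): 75 (franchisor's 9 disregarded) < 77 [not met]
  Stage I.1 not carried; the franchisee fails its burden.
So the franchisor prevails on this issue.
— Issue II —
Stage II.1 — burden on franchisee; standard: a more-likely-than-not showing (weight is at least 51).
    (d): 63 (franchisor's 64 disregarded) ≥ 51 [met]
  Stage II.1 is satisfied; the franchisee continues to bear the burden.
Stage II.2 — burden on franchisee; standard: a more-likely-than-not showing (weight is at least 51).
    (e): 57 ≥ 51 [met]
    (f): 65 (franchisor's 41 disregarded) ≥ 51 [met]
  All elements met at the final stage.
All stages carried — the franchisee prevails on this issue.
Per-issue: Issue I → franchisor; Issue II → franchisee. The franchisee must prevail on every issue; overall, the franchisor prevails.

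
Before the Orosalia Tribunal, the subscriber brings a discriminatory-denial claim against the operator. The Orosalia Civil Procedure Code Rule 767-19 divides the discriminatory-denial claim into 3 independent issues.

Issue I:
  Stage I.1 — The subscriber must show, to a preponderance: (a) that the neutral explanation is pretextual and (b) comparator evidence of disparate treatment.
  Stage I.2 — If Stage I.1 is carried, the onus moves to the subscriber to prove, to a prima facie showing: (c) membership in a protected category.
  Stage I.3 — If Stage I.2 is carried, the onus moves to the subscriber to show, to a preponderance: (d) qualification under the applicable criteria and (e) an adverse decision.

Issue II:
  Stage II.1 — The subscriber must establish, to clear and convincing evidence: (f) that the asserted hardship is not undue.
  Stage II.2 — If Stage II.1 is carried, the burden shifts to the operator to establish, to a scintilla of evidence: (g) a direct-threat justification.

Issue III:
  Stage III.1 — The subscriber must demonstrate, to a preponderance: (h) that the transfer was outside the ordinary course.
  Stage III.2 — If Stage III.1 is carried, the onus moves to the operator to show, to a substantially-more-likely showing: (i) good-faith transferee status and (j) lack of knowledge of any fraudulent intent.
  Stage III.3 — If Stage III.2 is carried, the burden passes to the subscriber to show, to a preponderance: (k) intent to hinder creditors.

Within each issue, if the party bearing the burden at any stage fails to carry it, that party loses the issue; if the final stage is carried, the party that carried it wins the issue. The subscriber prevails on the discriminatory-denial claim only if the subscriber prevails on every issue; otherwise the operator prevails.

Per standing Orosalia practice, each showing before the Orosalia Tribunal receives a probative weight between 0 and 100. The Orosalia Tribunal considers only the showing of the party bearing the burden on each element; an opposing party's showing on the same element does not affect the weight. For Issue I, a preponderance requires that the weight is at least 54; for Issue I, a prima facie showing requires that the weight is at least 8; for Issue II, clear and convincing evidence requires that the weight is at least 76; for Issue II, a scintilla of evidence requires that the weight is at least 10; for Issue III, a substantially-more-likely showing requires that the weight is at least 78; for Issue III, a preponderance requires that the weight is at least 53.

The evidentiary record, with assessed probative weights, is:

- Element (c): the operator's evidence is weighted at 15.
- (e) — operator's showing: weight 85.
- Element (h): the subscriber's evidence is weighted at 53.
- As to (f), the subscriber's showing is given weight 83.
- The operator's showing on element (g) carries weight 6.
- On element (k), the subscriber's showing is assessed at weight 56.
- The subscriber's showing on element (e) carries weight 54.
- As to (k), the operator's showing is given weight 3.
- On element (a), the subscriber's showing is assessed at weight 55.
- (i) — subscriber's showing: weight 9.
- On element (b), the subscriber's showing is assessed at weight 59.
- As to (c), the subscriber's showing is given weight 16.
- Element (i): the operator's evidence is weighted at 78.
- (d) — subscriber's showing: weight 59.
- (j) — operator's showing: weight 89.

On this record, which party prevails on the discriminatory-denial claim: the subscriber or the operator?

subscriber

— Issue I —
Stage I.1 — burden on subscriber; standard: a preponderance (weight is at least 54).
    (a): 55 ≥ 54 [met]
    (b): 59 ≥ 54 [met]
  All elements met. The subscriber retains the burden for Stage I.2.
Stage I.2 — burden on subscriber; standard: a prima facie showing (weight is at least 8).
    (c): 16 (operator's 15 disregarded) ≥ 8 [met]
  Stage I.2 is satisfied; the subscriber continues to bear the burden.
Stage I.3 — burden on subscriber; standard: a preponderance (weight is at least 54).
    (d): 59 ≥ 54 [met]
    (e): 54 (operator's 85 disregarded) ≥ 54 [met]
  All elements met at the final stage.
Every stage carried; the subscriber prevails on this issue.
— Issue II —
Stage II.1 — burden on subscriber; standard: clear and convincing evidence (weight is at least 76).
    (f): 83 ≥ 76 [met]
  Stage II.1 is satisfied; the onus moves to the operator.
Stage II.2 — burden on operator; standard: a scintilla of evidence (weight is at least 10).
    (g): 6 < 10 [not met]
  Stage II.2 not carried; the operator fails its burden.
The subscriber prevails on this issue.
— Issue III —
Stage III.1 (subscriber, a preponderance, weight is at least 53): (h) 53 ≥ 53 — meets.
  Stage III.1 carried; the burden shifts to the operator.
Stage III.2 (operator, a substantially-more-likely showing, weight is at least 78): (i) 78 (subscriber's 9 disregarded) ≥ 78 — meets; (j) 89 ≥ 78 — meets.
  Stage III.2 is satisfied; the onus moves to the subscriber.
Stage III.3 (subscriber, a preponderance, weight is at least 53): (k) 56 (operator's 3 disregarded) ≥ 53 — meets.
  Stage III.3 carried; the final stage is satisfied.
With every stage satisfied, the subscriber prevails on this issue.
Per-issue: Issue I → subscriber; Issue II → subscriber; Issue III → subscriber. The subscriber must prevail on every issue; overall, the subscriber prevails.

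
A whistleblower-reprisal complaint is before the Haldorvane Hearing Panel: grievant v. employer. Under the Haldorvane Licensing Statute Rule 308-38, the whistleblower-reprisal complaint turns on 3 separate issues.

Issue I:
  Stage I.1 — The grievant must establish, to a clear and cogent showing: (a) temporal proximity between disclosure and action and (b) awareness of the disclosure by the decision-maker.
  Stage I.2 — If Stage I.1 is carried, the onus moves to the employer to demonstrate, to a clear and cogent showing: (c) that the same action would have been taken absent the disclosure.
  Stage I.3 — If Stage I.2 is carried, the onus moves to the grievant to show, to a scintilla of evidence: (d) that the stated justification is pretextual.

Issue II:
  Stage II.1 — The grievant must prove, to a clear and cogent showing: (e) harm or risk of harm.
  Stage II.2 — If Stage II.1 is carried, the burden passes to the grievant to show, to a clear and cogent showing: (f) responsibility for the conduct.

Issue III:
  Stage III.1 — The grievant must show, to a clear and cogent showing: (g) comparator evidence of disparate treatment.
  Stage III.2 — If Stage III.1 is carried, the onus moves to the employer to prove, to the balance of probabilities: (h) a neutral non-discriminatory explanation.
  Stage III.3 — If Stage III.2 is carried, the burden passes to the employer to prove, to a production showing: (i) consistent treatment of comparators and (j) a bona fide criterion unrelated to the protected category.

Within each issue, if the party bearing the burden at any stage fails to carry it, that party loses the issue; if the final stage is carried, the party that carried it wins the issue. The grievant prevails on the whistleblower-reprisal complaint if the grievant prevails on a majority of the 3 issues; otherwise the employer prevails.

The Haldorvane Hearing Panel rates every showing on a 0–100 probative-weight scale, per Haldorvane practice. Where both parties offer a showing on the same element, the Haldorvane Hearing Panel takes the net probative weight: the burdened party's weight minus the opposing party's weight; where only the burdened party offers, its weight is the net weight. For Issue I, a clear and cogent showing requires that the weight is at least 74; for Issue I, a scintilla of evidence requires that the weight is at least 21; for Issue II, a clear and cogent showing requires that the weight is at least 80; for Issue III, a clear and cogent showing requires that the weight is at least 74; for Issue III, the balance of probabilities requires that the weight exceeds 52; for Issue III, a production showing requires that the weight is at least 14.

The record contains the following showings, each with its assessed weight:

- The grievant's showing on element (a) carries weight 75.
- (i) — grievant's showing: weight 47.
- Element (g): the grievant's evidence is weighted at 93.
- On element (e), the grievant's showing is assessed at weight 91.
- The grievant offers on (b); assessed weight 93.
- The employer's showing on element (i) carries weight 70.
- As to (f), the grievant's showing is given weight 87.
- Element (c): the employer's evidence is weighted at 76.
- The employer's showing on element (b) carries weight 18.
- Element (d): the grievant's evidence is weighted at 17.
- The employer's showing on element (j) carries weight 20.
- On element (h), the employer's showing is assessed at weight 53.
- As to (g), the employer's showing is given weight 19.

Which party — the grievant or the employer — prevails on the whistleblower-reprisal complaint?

— Issue I —
At Stage I.1 the grievant must meet a clear and cogent showing (weight is at least 74): on (a) the weight is 75, which does reach 74, so (a) meets the standard; on (b) the weight is 93 less the opposing 18 gives net 75, ≥ 74, so (b) meets the standard.
  Stage I.1 carried; the burden shifts to the employer.
At Stage I.2 the employer must meet a clear and cogent showing (weight is at least 74): on (c) the weight is 76, which does reach 74, so (c) meets the standard.
  All elements met. The burden passes to the grievant.
At Stage I.3 the grievant must meet a scintilla of evidence (weight is at least 21): on (d) the weight is 17, which does not reach 21, so (d) does not meet the standard.
  Stage I.3 not carried; the grievant fails its burden.
The analysis ends at Stage I.3; the employer prevails on this issue.
— Issue II —
Stage II.1 (grievant, a clear and cogent showing, weight is at least 80): (e) 91 ≥ 80 — meets.
  Stage II.1 is satisfied; the grievant continues to bear the burden.
Stage II.2 (grievant, a clear and cogent showing, weight is at least 80): (f) 87 ≥ 80 — meets.
  Stage II.2 carried; the final stage is satisfied.
All stages carried — the grievant prevails on this issue.
— Issue III —
Stage III.1 — burden on grievant; standard: a clear and cogent showing (weight is at least 74).
    (g): 93 − 19 = 74 ≥ 74 [met]
  Stage III.1 is satisfied; the onus moves to the employer.
Stage III.2 — burden on employer; standard: the balance of probabilities (weight exceeds 52).
    (h): 53 > 52 [met]
  Stage III.2 carried; the burden remains with the employer.
Stage III.3 — burden on employer; standard: a production showing (weight is at least 14).
    (i): 70 − 47 = 23 ≥ 14 [met]
    (j): 20 ≥ 14 [met]
  All elements met at the final stage.
Every stage carried; the employer prevails on this issue.
Per-issue: Issue I → employer; Issue II → grievant; Issue III → employer. The grievant must prevail on a majority of issues; overall, the employer prevails.

employer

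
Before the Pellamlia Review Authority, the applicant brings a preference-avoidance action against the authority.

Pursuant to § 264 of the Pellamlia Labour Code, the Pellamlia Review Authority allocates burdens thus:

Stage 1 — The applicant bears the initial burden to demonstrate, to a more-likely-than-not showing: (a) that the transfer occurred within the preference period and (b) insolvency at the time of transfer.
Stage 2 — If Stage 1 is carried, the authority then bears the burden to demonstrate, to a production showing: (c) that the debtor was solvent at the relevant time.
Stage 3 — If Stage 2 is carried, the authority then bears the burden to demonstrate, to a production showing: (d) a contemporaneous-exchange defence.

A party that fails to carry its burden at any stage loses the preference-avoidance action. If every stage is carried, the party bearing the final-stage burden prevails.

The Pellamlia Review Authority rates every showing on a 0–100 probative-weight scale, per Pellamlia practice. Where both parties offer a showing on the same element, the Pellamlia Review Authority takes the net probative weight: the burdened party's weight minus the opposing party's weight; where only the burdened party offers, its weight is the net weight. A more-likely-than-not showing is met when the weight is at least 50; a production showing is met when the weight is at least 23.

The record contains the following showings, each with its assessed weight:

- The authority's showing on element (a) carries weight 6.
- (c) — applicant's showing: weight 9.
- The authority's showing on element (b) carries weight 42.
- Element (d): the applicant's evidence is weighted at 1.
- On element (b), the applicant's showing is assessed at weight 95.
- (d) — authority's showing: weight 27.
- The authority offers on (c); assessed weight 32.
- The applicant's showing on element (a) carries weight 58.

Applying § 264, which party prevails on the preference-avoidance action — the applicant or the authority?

authority

Stage 1 (applicant, a more-likely-than-not showing, weight is at least 50): (a) net 58−6=52 ≥ 50 — meets; (b) net 95−42=53 ≥ 50 — meets.
  All elements met. The burden passes to the authority.
Stage 2 (authority, a production showing, weight is at least 23): (c) net 32−9=23 ≥ 23 — meets.
  All elements met. The authority retains the burden for Stage 3.
Stage 3 (authority, a production showing, weight is at least 23): (d) net 27−1=26 ≥ 23 — meets.
  All elements met at the final stage.
With every stage satisfied, the authority prevails.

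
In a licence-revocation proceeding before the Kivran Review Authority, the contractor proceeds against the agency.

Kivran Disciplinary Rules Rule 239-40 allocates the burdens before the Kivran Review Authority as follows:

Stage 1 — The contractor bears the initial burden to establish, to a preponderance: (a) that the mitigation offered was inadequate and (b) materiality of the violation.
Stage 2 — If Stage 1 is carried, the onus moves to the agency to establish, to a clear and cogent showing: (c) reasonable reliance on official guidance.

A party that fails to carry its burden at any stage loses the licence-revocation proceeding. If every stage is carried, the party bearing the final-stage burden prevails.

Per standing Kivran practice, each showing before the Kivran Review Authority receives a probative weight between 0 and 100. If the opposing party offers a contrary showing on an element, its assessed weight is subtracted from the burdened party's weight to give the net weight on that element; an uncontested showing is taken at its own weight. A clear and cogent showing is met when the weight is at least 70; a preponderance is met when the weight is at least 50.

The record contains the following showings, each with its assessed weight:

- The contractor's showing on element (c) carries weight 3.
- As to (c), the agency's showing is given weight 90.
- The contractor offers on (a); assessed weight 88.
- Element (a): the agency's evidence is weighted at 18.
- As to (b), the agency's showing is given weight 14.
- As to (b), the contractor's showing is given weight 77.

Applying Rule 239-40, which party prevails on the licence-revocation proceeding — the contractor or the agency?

agency

At Stage 1 the contractor must meet a preponderance (weight is at least 50): on (a) the weight is 88 less the opposing 18 gives net 70, which does reach 50, so (a) meets the standard; on (b) the weight is 77 less the opposing 14 gives net 63, which does reach 50, so (b) meets the standard.
  The contractor carries Stage 1; the agency now bears the burden.
At Stage 2 the agency must meet a clear and cogent showing (weight is at least 70): on (c) the weight is 90 less the opposing 3 gives net 87, which does reach 70, so (c) meets the standard.
  All elements met at the final stage.
Every stage carried; the agency prevails.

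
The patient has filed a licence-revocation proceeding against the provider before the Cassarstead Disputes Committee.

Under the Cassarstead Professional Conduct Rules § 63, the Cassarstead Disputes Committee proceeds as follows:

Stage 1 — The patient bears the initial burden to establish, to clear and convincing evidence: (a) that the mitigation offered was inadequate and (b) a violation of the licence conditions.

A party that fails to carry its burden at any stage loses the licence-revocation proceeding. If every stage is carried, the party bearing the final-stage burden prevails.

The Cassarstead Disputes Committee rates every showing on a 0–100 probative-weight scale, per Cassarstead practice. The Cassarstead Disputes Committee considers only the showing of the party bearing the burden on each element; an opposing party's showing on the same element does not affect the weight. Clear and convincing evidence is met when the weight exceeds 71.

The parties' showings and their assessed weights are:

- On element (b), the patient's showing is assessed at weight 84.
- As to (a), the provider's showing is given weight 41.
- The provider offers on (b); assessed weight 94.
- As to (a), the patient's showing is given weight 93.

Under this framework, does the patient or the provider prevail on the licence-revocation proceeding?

Stage 1 (patient, clear and convincing evidence, weight exceeds 71): (a) 93 (provider's 41 disregarded) > 71 — meets; (b) 84 (provider's 94 disregarded) > 71 — meets.
  All elements met at the final stage.
With every stage satisfied, the patient prevails.

patient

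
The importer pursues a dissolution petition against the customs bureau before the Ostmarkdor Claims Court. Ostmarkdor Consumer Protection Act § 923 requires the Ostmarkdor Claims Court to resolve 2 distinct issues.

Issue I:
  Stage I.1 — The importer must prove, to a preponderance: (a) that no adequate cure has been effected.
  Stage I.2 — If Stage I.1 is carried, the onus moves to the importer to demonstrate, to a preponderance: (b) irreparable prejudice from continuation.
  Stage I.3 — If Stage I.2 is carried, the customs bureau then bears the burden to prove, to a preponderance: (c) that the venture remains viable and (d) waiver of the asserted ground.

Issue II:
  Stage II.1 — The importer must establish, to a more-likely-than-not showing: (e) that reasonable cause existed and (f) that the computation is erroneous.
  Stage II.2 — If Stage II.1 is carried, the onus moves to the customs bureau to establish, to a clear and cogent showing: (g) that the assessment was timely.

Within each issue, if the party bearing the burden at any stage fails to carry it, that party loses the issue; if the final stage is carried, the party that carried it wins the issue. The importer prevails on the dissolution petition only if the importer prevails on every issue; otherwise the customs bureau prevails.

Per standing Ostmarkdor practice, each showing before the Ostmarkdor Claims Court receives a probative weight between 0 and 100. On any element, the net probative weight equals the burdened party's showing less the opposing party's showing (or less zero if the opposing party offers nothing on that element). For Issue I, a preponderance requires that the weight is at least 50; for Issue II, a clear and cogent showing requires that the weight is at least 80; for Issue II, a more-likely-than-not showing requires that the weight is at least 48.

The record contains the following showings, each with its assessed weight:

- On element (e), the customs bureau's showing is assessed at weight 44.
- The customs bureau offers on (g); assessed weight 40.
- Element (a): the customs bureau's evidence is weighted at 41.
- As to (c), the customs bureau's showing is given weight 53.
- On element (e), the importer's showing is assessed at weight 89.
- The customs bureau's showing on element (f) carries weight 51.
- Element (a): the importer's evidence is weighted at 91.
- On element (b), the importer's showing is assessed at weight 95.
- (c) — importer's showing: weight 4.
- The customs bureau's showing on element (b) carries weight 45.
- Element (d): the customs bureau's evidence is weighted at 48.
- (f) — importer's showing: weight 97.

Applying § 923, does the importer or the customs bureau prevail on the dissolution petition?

— Issue I —
At Stage I.1 the importer must meet a preponderance (weight is at least 50): on (a) the weight is 91 less the opposing 41 gives net 50, ≥ 50, so (a) meets the standard.
  Stage I.1 is satisfied; the importer continues to bear the burden.
At Stage I.2 the importer must meet a preponderance (weight is at least 50): on (b) the weight is 95 less the opposing 45 gives net 50, ≥ 50, so (b) meets the standard.
  All elements met. The burden passes to the customs bureau.
At Stage I.3 the customs bureau must meet a preponderance (weight is at least 50): on (c) the weight is 53 less the opposing 4 gives net 49, < 50, so (c) does not meet the standard; on (d) the weight is 48, < 50, so (d) does not meet the standard.
  Stage I.3 not carried; the customs bureau fails its burden.
So the importer prevails on this issue.
— Issue II —
At Stage II.1 the importer must meet a more-likely-than-not showing (weight is at least 48): on (e) the weight is 89 less the opposing 44 gives net 45, < 48, so (e) does not meet the standard; on (f) the weight is 97 less the opposing 51 gives net 46, < 48, so (f) does not meet the standard.
  The importer does not carry Stage II.1.
The customs bureau prevails on this issue.
Per-issue: Issue I → importer; Issue II → customs bureau. The importer must prevail on every issue; overall, the customs bureau prevails.

customs bureau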